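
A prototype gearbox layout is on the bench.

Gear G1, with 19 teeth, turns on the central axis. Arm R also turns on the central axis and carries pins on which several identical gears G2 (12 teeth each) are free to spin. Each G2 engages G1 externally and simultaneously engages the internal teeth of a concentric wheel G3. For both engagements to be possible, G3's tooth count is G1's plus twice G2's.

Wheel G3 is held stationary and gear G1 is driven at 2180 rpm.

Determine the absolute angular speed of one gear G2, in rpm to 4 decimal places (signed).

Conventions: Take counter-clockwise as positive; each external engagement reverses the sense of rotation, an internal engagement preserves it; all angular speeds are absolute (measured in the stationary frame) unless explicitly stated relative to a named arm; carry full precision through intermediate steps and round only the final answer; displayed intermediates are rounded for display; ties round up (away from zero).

class = planetary set [G3 = 19+2·12 = 43; Willis about the carrier]
normalise by the input: solve with ω_sun = 1, then scale by 2180 rpm
ring teeth: 19 + 2·12 = 43
19(ω_sun−ω_arm) = −43(ω_ring−ω_arm),  ω_ring = 0, ω_sun = 1
19(1−ω_arm) = −43(0−ω_arm)  ⇒  62·ω_arm = 19  ⇒  ω_arm = 19/62
sun–planet mesh: 19·(1−19/62) = −12·(ω_p−ω_arm)  ⇒  ω_p−ω_arm = -817/744
ω_p = 19/62 − 817/744 = -19/24
scale: ω_p = -19/24 × 2180 rpm = -1725.8333 rpm

-1725.8333 rpm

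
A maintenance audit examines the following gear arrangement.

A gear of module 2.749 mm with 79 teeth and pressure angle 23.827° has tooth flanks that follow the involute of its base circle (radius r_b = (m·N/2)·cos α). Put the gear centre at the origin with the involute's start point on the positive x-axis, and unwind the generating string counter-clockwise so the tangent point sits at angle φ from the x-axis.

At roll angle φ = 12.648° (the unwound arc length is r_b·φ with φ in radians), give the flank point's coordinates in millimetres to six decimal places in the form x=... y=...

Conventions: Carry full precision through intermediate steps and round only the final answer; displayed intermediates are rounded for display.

class = single-mesh tooth geometry [base-circle involute, m = 2.749, 79T]
pitch radius r_p = m·N/2 = 2.749·79/2 = 108.585500
base radius r_b = r_p·cos α = 108.585500·cos 23.827° = 99.330693
roll angle φ = 12.648° = 0.22074924 rad
x = r_b·(cos φ + φ·sin φ) = 101.721492
y = r_b·(sin φ − φ·cos φ) = 0.354439

x=101.721492 y=0.354439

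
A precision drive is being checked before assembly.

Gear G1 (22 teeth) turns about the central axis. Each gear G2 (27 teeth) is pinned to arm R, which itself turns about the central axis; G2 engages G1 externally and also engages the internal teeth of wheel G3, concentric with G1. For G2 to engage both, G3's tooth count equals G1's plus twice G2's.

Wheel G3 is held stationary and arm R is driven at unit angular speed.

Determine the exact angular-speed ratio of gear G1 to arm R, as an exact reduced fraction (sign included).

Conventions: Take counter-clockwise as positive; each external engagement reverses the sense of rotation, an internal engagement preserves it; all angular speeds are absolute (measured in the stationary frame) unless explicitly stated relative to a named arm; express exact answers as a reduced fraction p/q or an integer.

recognized (axles ride arm R): planetary set, 22/27/76 teeth
ring teeth: 22 + 2·27 = 76
22(ω_sun−ω_arm) = −76(ω_ring−ω_arm),  ω_ring = 0, ω_arm = 1
ω_sun = 1 − (76/22)(0−1) = 49/11
ω_out/ω_in = 49/11

49/11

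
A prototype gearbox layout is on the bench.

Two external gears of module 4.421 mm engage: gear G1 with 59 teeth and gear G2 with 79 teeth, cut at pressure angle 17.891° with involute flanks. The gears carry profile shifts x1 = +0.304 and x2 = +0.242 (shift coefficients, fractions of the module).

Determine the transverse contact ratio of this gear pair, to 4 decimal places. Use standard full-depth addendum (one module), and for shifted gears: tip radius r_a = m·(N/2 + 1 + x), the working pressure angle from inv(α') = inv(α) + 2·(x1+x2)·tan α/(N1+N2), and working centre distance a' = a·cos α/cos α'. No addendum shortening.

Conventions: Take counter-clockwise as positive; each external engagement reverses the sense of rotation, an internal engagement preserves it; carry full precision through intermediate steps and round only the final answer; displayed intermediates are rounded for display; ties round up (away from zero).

single-mesh involute tooth geometry (59T engaging 79T at module 4.421)
base radii: r_b1 = 124.112761, r_b2 = 166.184884
tip radii: r_a1 = 136.184484, r_a2 = 180.120382
inv(α') = inv(17.891°) + 2·(+0.304+0.242)·tan α/(59+79) = 0.01311536  ⇒  α' = 19.19136°
a' = a·cos α / cos α' = 305.0490·cos 17.891°/cos 19.19136° = 307.380002
action lengths: √(r_a1²−r_b1²) = 56.055652, √(r_a2²−r_b2²) = 69.468960
base pitch p_b = π·m·cos α = 13.217347
CR = (56.055652 + 69.468960 − 307.380002·sin 19.19136°)/13.217347 = 1.852213
contact ratio ≈ 1.8522

1.8522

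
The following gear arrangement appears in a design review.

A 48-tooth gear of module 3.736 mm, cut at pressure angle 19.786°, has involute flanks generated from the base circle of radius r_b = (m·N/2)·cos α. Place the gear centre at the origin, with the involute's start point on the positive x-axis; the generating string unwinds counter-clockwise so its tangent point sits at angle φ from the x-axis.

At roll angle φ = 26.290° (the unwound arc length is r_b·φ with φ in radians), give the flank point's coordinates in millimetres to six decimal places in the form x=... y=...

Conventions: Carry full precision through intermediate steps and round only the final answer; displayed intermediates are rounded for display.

x=92.790216 y=2.660126

recognized (one wheel, involute flank): single-mesh tooth geometry, m = 3.736, N = 48
pitch radius r_p = m·N/2 = 3.736·48/2 = 89.664000
base radius r_b = r_p·cos α = 89.664000·cos 19.786° = 84.370552
roll angle φ = 26.290° = 0.45884706 rad
x = r_b·(cos φ + φ·sin φ) = 92.790216
y = r_b·(sin φ − φ·cos φ) = 2.660126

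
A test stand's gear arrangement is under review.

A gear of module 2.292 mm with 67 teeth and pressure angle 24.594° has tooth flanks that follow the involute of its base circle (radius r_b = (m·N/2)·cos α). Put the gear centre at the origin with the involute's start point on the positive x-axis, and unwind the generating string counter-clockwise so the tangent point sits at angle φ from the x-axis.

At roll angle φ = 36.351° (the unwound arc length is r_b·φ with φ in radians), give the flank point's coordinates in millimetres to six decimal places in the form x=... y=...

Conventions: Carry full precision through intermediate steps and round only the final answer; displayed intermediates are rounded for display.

class = single-mesh tooth geometry [base-circle involute, m = 2.292, 67T]
pitch radius r_p = m·N/2 = 2.292·67/2 = 76.782000
base radius r_b = r_p·cos α = 76.782000·cos 24.594° = 69.816314
roll angle φ = 36.351° = 0.63444464 rad
x = r_b·(cos φ + φ·sin φ) = 82.484873
y = r_b·(sin φ − φ·cos φ) = 5.707342

x=82.484873 y=5.707342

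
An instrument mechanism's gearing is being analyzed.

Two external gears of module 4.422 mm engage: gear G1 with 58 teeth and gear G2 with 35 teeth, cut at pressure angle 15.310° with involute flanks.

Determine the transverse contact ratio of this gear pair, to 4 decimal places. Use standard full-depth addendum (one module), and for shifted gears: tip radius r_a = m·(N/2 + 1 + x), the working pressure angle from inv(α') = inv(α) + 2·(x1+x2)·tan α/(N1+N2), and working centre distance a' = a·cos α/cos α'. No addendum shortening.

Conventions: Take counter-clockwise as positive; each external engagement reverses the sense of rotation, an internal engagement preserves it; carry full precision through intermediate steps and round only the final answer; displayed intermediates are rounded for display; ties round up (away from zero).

recognized (one external pair, fixed centres): single-mesh tooth geometry, m = 4.422, N1 = 58, N2 = 35
base radii: r_b1 = 123.687006, r_b2 = 74.638711
tip radii: r_a1 = 132.660000, r_a2 = 81.807000
no profile shift: α' = α, a' = a
action lengths: √(r_a1²−r_b1²) = 47.960401, √(r_a2²−r_b2²) = 33.488029
base pitch p_b = π·m·cos α = 13.399110
CR = (47.960401 + 33.488029 − 205.623000·sin 15.31000°)/13.399110 = 2.026660
contact ratio ≈ 2.0267

2.0267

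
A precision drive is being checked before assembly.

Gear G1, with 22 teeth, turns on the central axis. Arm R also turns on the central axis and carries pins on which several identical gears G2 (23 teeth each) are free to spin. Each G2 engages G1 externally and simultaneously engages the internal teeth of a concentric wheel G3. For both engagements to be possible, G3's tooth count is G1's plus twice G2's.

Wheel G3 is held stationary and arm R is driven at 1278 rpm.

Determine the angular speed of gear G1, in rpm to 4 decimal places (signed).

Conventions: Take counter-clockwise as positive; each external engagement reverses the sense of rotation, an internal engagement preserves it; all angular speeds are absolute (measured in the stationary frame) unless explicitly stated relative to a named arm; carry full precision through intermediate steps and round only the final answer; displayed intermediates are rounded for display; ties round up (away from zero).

+5228.1818 rpm

class = planetary set [G3 = 22+2·23 = 68; Willis about the carrier]
normalise by the input: solve with ω_arm = 1, then scale by 1278 rpm
ring teeth: 22 + 2·23 = 68
22(ω_sun−ω_arm) = −68(ω_ring−ω_arm),  ω_ring = 0, ω_arm = 1
ω_sun = 1 − (68/22)(0−1) = 45/11
scale: ω_sun = 45/11 × 1278 rpm = +5228.1818 rpm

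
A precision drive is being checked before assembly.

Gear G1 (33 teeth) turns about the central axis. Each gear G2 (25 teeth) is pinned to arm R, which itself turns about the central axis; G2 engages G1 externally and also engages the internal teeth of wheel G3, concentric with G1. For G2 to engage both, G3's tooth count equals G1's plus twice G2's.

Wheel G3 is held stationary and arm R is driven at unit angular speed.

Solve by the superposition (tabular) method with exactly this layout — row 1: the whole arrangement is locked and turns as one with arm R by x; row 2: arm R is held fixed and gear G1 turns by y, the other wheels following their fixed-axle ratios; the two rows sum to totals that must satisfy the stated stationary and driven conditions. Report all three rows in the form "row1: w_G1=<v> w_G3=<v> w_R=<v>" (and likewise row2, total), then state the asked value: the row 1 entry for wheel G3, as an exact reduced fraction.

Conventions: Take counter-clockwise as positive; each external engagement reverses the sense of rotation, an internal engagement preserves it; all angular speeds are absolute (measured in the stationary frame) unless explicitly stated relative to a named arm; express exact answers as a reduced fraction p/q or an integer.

class = planetary set [G3 = 33+2·25 = 83; Willis about the carrier]
row 1: whole set turns with the arm by x
row 2 — arm fixed, fixed-axis ratios: sun y, ring −(33/83)·y, arm 0
boundary: total ω_ring = x − (33/83)·y = 0 and total ω_arm = x = 1  ⇒  y = 83/33, x = 1
row 2 ring = −(33/83)·83/33 = -1
totals (row 1 + row 2): sun 1 + 83/33 = 116/33, ring 1 + (-1) = 0, arm 1 + 0 = 1
asked cell (row1, ring) = 1

row1: w_G1=1 w_G3=1 w_R=1
row2: w_G1=83/33 w_G3=-1 w_R=0
total: w_G1=116/33 w_G3=0 w_R=1
asked value: 1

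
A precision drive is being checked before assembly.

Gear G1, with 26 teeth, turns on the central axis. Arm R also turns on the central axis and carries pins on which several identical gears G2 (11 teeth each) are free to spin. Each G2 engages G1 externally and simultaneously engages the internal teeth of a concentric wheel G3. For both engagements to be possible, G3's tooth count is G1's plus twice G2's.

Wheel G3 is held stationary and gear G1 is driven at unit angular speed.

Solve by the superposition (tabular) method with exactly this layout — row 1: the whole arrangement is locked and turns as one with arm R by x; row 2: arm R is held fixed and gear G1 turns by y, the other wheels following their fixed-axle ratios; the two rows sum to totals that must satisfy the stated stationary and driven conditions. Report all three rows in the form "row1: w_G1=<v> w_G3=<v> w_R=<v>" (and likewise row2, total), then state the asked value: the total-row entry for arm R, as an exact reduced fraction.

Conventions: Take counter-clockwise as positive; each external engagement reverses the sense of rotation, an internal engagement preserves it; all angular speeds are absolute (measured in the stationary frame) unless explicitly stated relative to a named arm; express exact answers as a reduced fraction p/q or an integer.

class = planetary set [G3 = 26+2·11 = 48; Willis about the carrier]
row 1 — lock + rotate with arm: ω_sun = ω_ring = ω_arm = x
superposition row 2 [arm held]: sun y, ring −(26/48)·y, arm 0
boundary: total ω_ring = x − (26/48)·y = 0 and total ω_sun = x + y = 1  ⇒  y = 24/37, x = 13/37
row 2 ring = −(26/48)·24/37 = -13/37
totals (row 1 + row 2): sun 13/37 + 24/37 = 1, ring 13/37 + (-13/37) = 0, arm 13/37 + 0 = 13/37
asked cell (total, arm) = 13/37

row1: w_G1=13/37 w_G3=13/37 w_R=13/37
row2: w_G1=24/37 w_G3=-13/37 w_R=0
total: w_G1=1 w_G3=0 w_R=13/37
asked value: 13/37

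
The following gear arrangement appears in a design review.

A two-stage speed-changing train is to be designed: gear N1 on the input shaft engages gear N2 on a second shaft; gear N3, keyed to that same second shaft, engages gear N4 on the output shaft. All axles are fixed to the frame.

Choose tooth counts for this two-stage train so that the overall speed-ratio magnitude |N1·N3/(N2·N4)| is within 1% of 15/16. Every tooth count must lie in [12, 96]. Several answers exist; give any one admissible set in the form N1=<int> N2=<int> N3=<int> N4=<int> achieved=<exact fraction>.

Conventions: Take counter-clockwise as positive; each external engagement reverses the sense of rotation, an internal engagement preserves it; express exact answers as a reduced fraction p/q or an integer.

N1=12 N2=16 N3=15 N4=12 achieved=15/16

topology: fixed-axis compound train — 2 stages, target 15/16
target = 15/16 in lowest terms: an exact hit needs N1·N3 = k·15 and N2·N4 = k·16 for one integer k, every count in [12, 96]; additionally prefer no 1:1 stage (N1 ≠ N2, N3 ≠ N4)
k = 1…11: no 1:1-free in-range split of k·15 and k·16 into factor pairs; take k = 12
k = 12: N1·N3 = 180 = 12·15, N2·N4 = 192 = 16·12
achieved = 12·15/(16·12) = 15/16; |achieved − target| = 0 ≤ 3/320 ✓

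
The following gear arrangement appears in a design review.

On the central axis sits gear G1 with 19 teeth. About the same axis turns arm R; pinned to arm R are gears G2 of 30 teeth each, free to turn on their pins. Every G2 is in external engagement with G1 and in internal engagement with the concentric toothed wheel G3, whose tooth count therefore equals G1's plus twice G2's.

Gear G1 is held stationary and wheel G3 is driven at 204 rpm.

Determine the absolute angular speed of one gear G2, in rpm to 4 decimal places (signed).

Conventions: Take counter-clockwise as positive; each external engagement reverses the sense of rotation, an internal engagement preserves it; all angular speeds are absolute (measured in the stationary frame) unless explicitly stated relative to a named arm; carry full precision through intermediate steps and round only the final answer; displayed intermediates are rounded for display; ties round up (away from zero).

topology: planetary set — G1 19T / G2 30T / G3 79T, arm = carrier (Willis)
normalise by the input: solve with ω_ring = 1, then scale by 204 rpm
ring teeth: 19 + 2·30 = 79
19(ω_sun−ω_arm) = −79(ω_ring−ω_arm),  ω_sun = 0, ω_ring = 1
19(0−ω_arm) = −79(1−ω_arm)  ⇒  98·ω_arm = 79  ⇒  ω_arm = 79/98
sun–planet mesh: 19·(0−79/98) = −30·(ω_p−ω_arm)  ⇒  ω_p−ω_arm = 1501/2940
ω_p = 79/98 + 1501/2940 = 79/60
scale: ω_p = 79/60 × 204 rpm = +268.6000 rpm

+268.6000 rpm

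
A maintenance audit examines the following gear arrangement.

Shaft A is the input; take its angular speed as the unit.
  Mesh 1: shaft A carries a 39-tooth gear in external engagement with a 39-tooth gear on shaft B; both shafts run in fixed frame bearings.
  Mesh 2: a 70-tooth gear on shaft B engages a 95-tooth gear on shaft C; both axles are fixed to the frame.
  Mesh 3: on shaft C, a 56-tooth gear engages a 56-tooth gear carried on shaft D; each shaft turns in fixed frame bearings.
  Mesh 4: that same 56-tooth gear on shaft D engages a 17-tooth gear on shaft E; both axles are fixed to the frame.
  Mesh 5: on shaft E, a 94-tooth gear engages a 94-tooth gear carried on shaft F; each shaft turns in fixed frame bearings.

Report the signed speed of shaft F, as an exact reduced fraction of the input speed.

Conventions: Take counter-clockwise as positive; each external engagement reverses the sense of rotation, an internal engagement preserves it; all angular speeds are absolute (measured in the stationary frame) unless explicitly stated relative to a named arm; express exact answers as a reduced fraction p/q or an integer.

5-mesh fixed-axis compound train (all bearings frame-fixed)
mesh 1 [39T→39T]: |ω|/ω_in = 1×39/39 = 1, sense flips to −
mesh 2 [70T→95T]: |ω|/ω_in = 1×70/95 = 14/19, sense flips to +
mesh 3 [56T→56T]: |ω|/ω_in = (14/19)×56/56 = 14/19, sense flips to −
mesh 4 [56T→17T]: |ω|/ω_in = (14/19)×56/17 = 784/323, sense flips to +
mesh 5 [94T→94T]: |ω|/ω_in = (784/323)×94/94 = 784/323, sense flips to −
signed output speed (× input speed) = -784/323

-784/323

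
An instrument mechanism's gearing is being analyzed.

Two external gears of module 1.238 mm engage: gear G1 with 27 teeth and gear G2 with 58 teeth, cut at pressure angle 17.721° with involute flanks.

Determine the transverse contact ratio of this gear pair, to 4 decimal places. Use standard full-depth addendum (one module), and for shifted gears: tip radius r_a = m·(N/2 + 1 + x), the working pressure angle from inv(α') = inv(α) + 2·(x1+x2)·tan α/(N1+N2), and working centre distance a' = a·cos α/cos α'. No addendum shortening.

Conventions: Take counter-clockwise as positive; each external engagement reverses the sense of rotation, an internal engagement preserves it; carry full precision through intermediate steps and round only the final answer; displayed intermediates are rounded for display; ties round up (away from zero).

single-mesh involute tooth geometry (27T engaging 58T at module 1.238)
base radii: r_b1 = 15.919968, r_b2 = 34.198450
tip radii: r_a1 = 17.951000, r_a2 = 37.140000
no profile shift: α' = α, a' = a
action lengths: √(r_a1²−r_b1²) = 8.294156, √(r_a2²−r_b2²) = 14.486050
base pitch p_b = π·m·cos α = 3.704745
CR = (8.294156 + 14.486050 − 52.615000·sin 17.72100°)/3.704745 = 1.826074
contact ratio ≈ 1.8261

1.8261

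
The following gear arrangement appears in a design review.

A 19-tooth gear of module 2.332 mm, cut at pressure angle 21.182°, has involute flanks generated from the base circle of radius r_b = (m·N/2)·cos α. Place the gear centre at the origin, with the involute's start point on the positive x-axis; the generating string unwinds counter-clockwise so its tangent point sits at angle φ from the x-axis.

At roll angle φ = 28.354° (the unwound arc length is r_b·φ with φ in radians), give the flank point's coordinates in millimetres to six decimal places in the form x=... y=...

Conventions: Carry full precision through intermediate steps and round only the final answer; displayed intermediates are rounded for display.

single-mesh involute tooth geometry (19T wheel at module 2.332)
pitch radius r_p = m·N/2 = 2.332·19/2 = 22.154000
base radius r_b = r_p·cos α = 22.154000·cos 21.182° = 20.657217
roll angle φ = 28.354° = 0.49487066 rad
x = r_b·(cos φ + φ·sin φ) = 23.033893
y = r_b·(sin φ − φ·cos φ) = 0.814240

x=23.033893 y=0.814240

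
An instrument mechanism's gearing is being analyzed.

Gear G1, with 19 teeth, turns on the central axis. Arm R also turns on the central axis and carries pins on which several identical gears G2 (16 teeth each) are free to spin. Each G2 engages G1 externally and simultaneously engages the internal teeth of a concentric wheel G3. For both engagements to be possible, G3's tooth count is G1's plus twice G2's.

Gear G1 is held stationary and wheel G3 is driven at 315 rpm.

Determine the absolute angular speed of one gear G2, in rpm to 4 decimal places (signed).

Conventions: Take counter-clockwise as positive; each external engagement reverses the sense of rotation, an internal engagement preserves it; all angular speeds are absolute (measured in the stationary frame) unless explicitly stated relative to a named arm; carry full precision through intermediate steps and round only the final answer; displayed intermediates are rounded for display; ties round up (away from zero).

topology: planetary set — G1 19T / G2 16T / G3 51T, arm = carrier (Willis)
normalise by the input: solve with ω_ring = 1, then scale by 315 rpm
ring teeth: 19 + 2·16 = 51
19(ω_sun−ω_arm) = −51(ω_ring−ω_arm),  ω_sun = 0, ω_ring = 1
19(0−ω_arm) = −51(1−ω_arm)  ⇒  70·ω_arm = 51  ⇒  ω_arm = 51/70
sun–planet mesh: 19·(0−51/70) = −16·(ω_p−ω_arm)  ⇒  ω_p−ω_arm = 969/1120
ω_p = 51/70 + 969/1120 = 51/32
scale: ω_p = 51/32 × 315 rpm = +502.0313 rpm

+502.0313 rpm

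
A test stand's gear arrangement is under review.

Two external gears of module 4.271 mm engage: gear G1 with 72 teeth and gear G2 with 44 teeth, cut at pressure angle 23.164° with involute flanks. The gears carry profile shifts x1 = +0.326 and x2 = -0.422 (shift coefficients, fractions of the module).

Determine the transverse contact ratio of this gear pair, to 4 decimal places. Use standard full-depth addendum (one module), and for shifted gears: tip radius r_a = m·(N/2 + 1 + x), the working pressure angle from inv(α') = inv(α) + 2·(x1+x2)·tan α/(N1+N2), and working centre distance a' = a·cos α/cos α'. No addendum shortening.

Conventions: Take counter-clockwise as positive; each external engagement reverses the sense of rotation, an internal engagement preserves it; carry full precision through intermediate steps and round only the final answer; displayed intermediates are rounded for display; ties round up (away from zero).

1.6341

single-mesh involute tooth geometry (72T engaging 44T at module 4.271)
base radii: r_b1 = 141.360603, r_b2 = 86.387035
tip radii: r_a1 = 159.419346, r_a2 = 96.430638
inv(α') = inv(23.164°) + 2·(+0.326-0.422)·tan α/(72+44) = 0.02286076  ⇒  α' = 22.93994°
a' = a·cos α / cos α' = 247.7180·cos 23.164°/cos 22.93994° = 247.306105
action lengths: √(r_a1²−r_b1²) = 73.700120, √(r_a2²−r_b2²) = 42.850299
base pitch p_b = π·m·cos α = 12.336040
CR = (73.700120 + 42.850299 − 247.306105·sin 22.93994°)/12.336040 = 1.634148
contact ratio ≈ 1.6341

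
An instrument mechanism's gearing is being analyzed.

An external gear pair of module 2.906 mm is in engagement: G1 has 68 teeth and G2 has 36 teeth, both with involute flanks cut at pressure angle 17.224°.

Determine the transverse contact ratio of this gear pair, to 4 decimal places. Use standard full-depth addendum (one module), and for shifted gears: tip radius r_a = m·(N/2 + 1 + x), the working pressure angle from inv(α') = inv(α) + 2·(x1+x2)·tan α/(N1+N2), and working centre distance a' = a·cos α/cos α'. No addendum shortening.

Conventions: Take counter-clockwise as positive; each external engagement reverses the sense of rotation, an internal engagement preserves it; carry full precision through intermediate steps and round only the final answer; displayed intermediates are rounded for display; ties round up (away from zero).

single-mesh involute tooth geometry (68T engaging 36T at module 2.906)
base radii: r_b1 = 94.373077, r_b2 = 49.962217
tip radii: r_a1 = 101.710000, r_a2 = 55.214000
no profile shift: α' = α, a' = a
action lengths: √(r_a1²−r_b1²) = 37.929494, √(r_a2²−r_b2²) = 23.502397
base pitch p_b = π·m·cos α = 8.720052
CR = (37.929494 + 23.502397 − 151.112000·sin 17.22400°)/8.720052 = 1.913566
contact ratio ≈ 1.9136

1.9136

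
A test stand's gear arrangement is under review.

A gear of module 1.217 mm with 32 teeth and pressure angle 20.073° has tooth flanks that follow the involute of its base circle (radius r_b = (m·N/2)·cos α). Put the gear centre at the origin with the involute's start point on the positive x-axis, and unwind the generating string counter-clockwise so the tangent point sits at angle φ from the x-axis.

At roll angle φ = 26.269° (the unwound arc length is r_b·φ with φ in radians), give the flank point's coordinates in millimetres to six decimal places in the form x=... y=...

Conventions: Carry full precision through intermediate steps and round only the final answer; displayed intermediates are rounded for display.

x=20.111587 y=0.575280

class = single-mesh tooth geometry [base-circle involute, m = 1.217, 32T]
pitch radius r_p = m·N/2 = 1.217·32/2 = 19.472000
base radius r_b = r_p·cos α = 19.472000·cos 20.073° = 18.289195
roll angle φ = 26.269° = 0.45848054 rad
x = r_b·(cos φ + φ·sin φ) = 20.111587
y = r_b·(sin φ − φ·cos φ) = 0.575280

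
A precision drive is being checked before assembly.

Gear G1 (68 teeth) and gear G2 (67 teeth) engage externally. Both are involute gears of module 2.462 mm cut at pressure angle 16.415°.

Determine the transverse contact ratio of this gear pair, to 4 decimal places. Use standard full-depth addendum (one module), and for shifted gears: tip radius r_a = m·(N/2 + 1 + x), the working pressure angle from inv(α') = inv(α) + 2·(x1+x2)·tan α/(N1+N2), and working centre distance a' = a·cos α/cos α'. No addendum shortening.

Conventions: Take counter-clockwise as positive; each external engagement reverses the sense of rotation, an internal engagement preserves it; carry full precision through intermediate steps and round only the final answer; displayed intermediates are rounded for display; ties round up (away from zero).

2.0510

single-mesh involute tooth geometry (68T engaging 67T at module 2.462)
base radii: r_b1 = 80.296064, r_b2 = 79.115240
tip radii: r_a1 = 86.170000, r_a2 = 84.939000
no profile shift: α' = α, a' = a
action lengths: √(r_a1²−r_b1²) = 31.269970, √(r_a2²−r_b2²) = 30.909749
base pitch p_b = π·m·cos α = 7.419339
CR = (31.269970 + 30.909749 − 166.185000·sin 16.41500°)/7.419339 = 2.051001
contact ratio ≈ 2.0510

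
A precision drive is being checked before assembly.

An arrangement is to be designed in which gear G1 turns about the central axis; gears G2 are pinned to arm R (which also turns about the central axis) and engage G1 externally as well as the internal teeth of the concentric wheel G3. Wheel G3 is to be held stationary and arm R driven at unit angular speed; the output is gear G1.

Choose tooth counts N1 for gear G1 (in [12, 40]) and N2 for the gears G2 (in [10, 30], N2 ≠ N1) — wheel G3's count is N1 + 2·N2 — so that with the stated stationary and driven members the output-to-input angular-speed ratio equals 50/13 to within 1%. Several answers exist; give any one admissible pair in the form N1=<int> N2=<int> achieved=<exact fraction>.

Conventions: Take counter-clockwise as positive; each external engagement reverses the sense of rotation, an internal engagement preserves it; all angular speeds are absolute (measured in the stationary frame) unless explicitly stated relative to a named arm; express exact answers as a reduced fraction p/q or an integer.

N1=13 N2=12 achieved=50/13

planetary set to be sized for 50/13 (Willis relation)
Willis with ω_ring = 0: ω_sun/ω_arm = (N1+N3)/N1; set equal to 50/13  ⇒  N3/N1 = 50/13 − 1 = 37/13
N3 = N1 + 2·N2  ⇒  N2/N1 = (N3/N1 − 1)/2 = (37/13 − 1)/2 = 12/13
smallest multiple with N1 ≥ 12 and N2 ≥ 10: k = 1  ⇒  N1 = 1·13 = 13, N2 = 1·12 = 12 (N1 ≤ 40, N2 ≤ 30, N2 ≠ N1 ✓), N3 = 13 + 2·12 = 37
check: (N1+N3)/N1 with N1 = 13, N3 = 37 gives 50/13; |achieved − target| = 0 ≤ 1/26 ✓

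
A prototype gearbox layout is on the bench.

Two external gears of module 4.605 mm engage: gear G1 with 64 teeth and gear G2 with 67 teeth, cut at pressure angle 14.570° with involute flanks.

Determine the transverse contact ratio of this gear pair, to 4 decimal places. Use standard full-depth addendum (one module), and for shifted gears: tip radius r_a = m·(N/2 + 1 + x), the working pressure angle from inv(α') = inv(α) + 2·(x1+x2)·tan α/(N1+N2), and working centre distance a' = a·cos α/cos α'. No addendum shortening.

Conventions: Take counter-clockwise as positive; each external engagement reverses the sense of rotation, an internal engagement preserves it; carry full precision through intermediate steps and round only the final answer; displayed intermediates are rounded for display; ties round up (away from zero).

topology: single-mesh involute geometry — m = 4.605, 64T/67T pair
base radii: r_b1 = 142.621053, r_b2 = 149.306415
tip radii: r_a1 = 151.965000, r_a2 = 158.872500
no profile shift: α' = α, a' = a
action lengths: √(r_a1²−r_b1²) = 52.465193, √(r_a2²−r_b2²) = 54.296094
base pitch p_b = π·m·cos α = 14.001789
CR = (52.465193 + 54.296094 − 301.627500·sin 14.57000°)/14.001789 = 2.205652
contact ratio ≈ 2.2057

2.2057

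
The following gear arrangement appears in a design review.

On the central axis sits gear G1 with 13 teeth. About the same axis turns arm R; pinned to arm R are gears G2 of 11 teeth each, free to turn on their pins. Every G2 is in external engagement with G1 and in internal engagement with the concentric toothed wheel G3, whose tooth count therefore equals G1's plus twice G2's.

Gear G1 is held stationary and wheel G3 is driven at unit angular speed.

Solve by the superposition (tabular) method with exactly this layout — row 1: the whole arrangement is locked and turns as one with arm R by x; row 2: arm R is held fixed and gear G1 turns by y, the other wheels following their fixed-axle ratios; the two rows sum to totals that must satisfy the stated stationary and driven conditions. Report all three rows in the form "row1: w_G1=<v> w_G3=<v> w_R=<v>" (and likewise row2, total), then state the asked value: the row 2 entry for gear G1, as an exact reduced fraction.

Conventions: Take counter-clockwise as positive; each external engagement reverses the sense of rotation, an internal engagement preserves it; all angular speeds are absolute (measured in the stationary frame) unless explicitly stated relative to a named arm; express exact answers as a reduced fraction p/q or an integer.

row1: w_G1=35/48 w_G3=35/48 w_R=35/48
row2: w_G1=-35/48 w_G3=13/48 w_R=0
total: w_G1=0 w_G3=1 w_R=35/48
asked value: -35/48

topology: planetary set — G1 13T / G2 11T / G3 35T, arm = carrier (Willis)
row 1: whole set turns with the arm by x
row 2 (arm held, sun turns y): ω_ring = −(13/35)·y, ω_arm = 0
boundary: total ω_sun = x + y = 0 and total ω_ring = x − (13/35)·y = 1  ⇒  y = -35/48, x = 35/48
row 2 ring = −(13/35)·(-35/48) = 13/48
totals (row 1 + row 2): sun 35/48 + (-35/48) = 0, ring 35/48 + 13/48 = 1, arm 35/48 + 0 = 35/48
asked cell (row2, sun) = -35/48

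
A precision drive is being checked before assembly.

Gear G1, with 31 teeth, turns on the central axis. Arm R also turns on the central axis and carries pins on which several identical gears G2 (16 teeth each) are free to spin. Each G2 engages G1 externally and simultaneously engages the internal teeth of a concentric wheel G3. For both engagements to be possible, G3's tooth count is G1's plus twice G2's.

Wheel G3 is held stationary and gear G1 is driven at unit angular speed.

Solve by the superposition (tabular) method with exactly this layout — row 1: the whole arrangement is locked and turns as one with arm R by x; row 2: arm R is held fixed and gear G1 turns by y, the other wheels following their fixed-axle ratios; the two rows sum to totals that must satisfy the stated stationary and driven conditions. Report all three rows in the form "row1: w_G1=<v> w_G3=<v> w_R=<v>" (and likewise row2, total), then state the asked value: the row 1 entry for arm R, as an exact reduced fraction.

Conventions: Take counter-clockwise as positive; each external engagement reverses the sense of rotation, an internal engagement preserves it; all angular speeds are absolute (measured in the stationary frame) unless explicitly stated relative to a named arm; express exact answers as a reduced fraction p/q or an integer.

topology: planetary set — G1 31T / G2 16T / G3 63T, arm = carrier (Willis)
row 1 — lock + rotate with arm: ω_sun = ω_ring = ω_arm = x
row 2: sun turns y, ring = −(31/63)·y, arm 0
boundary: total ω_ring = x − (31/63)·y = 0 and total ω_sun = x + y = 1  ⇒  y = 63/94, x = 31/94
row 2 ring = −(31/63)·63/94 = -31/94
totals (row 1 + row 2): sun 31/94 + 63/94 = 1, ring 31/94 + (-31/94) = 0, arm 31/94 + 0 = 31/94
asked cell (row1, arm) = 31/94

row1: w_G1=31/94 w_G3=31/94 w_R=31/94
row2: w_G1=63/94 w_G3=-31/94 w_R=0
total: w_G1=1 w_G3=0 w_R=31/94
asked value: 31/94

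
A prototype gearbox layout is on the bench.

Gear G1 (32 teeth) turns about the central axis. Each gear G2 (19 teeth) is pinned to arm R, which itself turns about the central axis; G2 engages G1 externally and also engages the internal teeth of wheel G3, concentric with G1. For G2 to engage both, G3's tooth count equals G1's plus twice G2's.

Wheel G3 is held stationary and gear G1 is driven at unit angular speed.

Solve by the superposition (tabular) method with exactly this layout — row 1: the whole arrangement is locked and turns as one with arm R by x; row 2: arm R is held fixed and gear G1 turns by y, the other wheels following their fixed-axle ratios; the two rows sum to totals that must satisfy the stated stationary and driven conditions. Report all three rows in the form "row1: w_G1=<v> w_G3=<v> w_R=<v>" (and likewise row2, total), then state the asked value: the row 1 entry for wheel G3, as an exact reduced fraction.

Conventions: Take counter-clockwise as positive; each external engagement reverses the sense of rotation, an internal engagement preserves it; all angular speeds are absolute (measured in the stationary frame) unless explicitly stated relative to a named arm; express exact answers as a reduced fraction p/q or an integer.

class = planetary set [G3 = 32+2·19 = 70; Willis about the carrier]
row 1 (train locked, turned with arm): all members turn x
row 2: sun turns y, ring = −(32/70)·y, arm 0
boundary: total ω_ring = x − (32/70)·y = 0 and total ω_sun = x + y = 1  ⇒  y = 35/51, x = 16/51
row 2 ring = −(32/70)·35/51 = -16/51
totals (row 1 + row 2): sun 16/51 + 35/51 = 1, ring 16/51 + (-16/51) = 0, arm 16/51 + 0 = 16/51
asked cell (row1, ring) = 16/51

row1: w_G1=16/51 w_G3=16/51 w_R=16/51
row2: w_G1=35/51 w_G3=-16/51 w_R=0
total: w_G1=1 w_G3=0 w_R=16/51
asked value: 16/51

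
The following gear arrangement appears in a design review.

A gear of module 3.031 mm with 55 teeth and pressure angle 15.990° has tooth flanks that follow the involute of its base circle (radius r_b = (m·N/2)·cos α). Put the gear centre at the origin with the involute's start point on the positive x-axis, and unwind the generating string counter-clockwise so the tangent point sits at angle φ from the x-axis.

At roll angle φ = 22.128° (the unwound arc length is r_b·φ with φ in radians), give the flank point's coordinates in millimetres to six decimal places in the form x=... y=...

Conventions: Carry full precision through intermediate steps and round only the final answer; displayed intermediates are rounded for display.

topology: single-mesh involute geometry — m = 3.031, N = 55
pitch radius r_p = m·N/2 = 3.031·55/2 = 83.352500
base radius r_b = r_p·cos α = 83.352500·cos 15.990° = 80.127574
roll angle φ = 22.128° = 0.38620646 rad
x = r_b·(cos φ + φ·sin φ) = 85.882317
y = r_b·(sin φ − φ·cos φ) = 1.515751

x=85.882317 y=1.515751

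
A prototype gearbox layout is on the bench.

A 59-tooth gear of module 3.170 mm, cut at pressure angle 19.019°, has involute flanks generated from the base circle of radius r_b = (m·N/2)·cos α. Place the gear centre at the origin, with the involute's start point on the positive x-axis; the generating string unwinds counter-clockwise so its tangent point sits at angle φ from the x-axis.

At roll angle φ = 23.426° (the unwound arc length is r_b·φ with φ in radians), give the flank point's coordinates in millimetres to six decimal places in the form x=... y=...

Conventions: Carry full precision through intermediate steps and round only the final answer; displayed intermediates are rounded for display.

x=95.493730 y=1.980750

topology: single-mesh involute geometry — m = 3.170, N = 59
pitch radius r_p = m·N/2 = 3.170·59/2 = 93.515000
base radius r_b = r_p·cos α = 93.515000·cos 19.019° = 88.410069
roll angle φ = 23.426° = 0.40886083 rad
x = r_b·(cos φ + φ·sin φ) = 95.493730
y = r_b·(sin φ − φ·cos φ) = 1.980750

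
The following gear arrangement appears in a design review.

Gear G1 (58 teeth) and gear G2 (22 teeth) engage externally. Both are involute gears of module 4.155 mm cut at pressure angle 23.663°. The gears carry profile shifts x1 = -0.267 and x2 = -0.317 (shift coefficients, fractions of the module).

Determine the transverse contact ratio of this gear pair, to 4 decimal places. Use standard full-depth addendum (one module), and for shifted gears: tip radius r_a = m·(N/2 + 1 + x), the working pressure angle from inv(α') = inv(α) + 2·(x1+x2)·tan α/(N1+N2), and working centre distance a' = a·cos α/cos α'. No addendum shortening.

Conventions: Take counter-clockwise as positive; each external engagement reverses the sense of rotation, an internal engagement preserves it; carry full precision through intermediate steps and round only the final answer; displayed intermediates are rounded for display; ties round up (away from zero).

1.6704

class = single-mesh tooth geometry [involute pair 58T × 22T, m = 4.155]
base radii: r_b1 = 110.364018, r_b2 = 41.862214
tip radii: r_a1 = 123.540615, r_a2 = 48.542865
inv(α') = inv(23.663°) + 2·(-0.267-0.317)·tan α/(58+22) = 0.01880435  ⇒  α' = 21.55144°
a' = a·cos α / cos α' = 166.2000·cos 23.663°/cos 21.55144° = 163.668601
action lengths: √(r_a1²−r_b1²) = 55.516368, √(r_a2²−r_b2²) = 24.575696
base pitch p_b = π·m·cos α = 11.955820
CR = (55.516368 + 24.575696 − 163.668601·sin 21.55144°)/11.955820 = 1.670370
contact ratio ≈ 1.6704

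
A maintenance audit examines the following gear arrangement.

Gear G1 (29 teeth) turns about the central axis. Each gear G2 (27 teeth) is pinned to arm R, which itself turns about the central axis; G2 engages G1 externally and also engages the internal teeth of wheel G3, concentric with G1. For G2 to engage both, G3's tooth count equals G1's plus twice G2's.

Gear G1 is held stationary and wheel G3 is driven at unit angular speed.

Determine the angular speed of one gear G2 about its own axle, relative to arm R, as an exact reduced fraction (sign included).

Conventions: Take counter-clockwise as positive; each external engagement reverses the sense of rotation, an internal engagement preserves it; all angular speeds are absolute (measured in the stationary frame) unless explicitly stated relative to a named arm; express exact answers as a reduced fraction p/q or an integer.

recognized (axles ride arm R): planetary set, 29/27/83 teeth
ring teeth: 29 + 2·27 = 83
29(ω_sun−ω_arm) = −83(ω_ring−ω_arm),  ω_sun = 0, ω_ring = 1
29(0−ω_arm) = −83(1−ω_arm)  ⇒  112·ω_arm = 83  ⇒  ω_arm = 83/112
sun–planet mesh: 29·(0−83/112) = −27·(ω_p−ω_arm)  ⇒  ω_p−ω_arm = 2407/3024
exact speed ratio = 2407/3024

2407/3024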